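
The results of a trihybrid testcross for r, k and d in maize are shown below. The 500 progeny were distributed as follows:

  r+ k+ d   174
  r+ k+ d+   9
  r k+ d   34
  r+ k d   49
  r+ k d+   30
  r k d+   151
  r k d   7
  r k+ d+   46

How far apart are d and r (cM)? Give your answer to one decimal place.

16.0 cM

The two most frequent reciprocal classes, r k d+ and r+ k+ d, are the parental types, so the F1 was r k d+ / r+ k+ d.
The two rarest classes, r k d and r+ k+ d+, are the double crossovers. Comparing them with the parentals, only the d allele has switched, so d is the middle locus and the order is r – d – k.
Crossovers in the r–d interval produce the single-crossover classes r+ k d+ and r k+ d (30 + 34 = 64) plus the double crossovers (16).
RF(r–d) = (64 + 16) / 500 = 80/500 = 0.1600 → 16.0 cM.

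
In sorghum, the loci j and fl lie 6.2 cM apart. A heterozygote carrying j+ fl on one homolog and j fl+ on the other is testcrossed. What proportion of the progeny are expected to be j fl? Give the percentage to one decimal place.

3.1%

A map distance of 6.2 cM corresponds to a recombination frequency of 0.062.
The F1 is j+ fl / j fl+, so j fl is a recombinant gamete class with expected frequency r/2 = 0.062/2 = 0.0310.
That is 0.0310 = 3.1% of the progeny.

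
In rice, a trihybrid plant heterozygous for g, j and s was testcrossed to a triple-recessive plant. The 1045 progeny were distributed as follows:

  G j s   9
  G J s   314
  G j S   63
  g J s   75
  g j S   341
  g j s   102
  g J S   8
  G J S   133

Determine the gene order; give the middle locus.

j

The two most frequent reciprocal classes, g j S and G J s, are the parental types, so the F1 was g j S / G J s.
The two rarest classes, g J S and G j s, are the double crossovers. Comparing them with the parentals, only the j allele has switched, so j is the middle locus and the order is g – j – s.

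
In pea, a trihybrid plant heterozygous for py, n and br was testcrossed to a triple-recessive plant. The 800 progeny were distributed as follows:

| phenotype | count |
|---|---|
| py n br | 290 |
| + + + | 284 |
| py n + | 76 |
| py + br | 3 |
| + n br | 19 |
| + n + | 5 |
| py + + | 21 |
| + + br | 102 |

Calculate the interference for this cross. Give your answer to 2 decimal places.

The two most frequent reciprocal classes, py n br and + + +, are the parental types, so the F1 was py n br / + + +.
The two rarest classes, py + br and + n +, are the double crossovers. Comparing them with the parentals, only the n allele has switched, so n is the middle locus and the order is br – n – py.
br–n: (178 + 8)/800 = 0.2325; n–py: (40 + 8)/800 = 0.0600.
Expected DCO frequency = 0.2325 × 0.0600 ≈ 0.01395; observed = 8/800 ≈ 0.01000.
Coefficient of coincidence = 0.01000/0.01395 ≈ 0.72; interference = 1 − 0.72 = 0.28.

0.28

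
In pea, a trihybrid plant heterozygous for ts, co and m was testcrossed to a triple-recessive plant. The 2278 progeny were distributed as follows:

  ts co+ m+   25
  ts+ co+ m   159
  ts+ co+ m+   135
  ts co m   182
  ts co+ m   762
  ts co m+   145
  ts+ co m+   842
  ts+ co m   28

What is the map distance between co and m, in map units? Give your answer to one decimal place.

The two most frequent reciprocal classes, ts+ co m+ and ts co+ m, are the parental types, so the F1 was ts+ co m+ / ts co+ m.
The two rarest classes, ts+ co m and ts co+ m+, are the double crossovers. Comparing them with the parentals, only the m allele has switched, so m is the middle locus and the order is ts – m – co.
Crossovers in the m–co interval produce the single-crossover classes ts+ co+ m+ and ts co m (135 + 182 = 317) plus the double crossovers (53).
RF(m–co) = (317 + 53) / 2278 = 370/2278 = 0.1624 → 16.2 map units.

16.2 map units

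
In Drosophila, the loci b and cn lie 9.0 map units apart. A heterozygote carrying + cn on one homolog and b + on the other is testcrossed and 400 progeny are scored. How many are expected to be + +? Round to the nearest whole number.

18

A map distance of 9.0 map units corresponds to a recombination frequency of 0.090.
The F1 is + cn / b +, so + + is a recombinant gamete class with expected frequency r/2 = 0.090/2 = 0.0450.
Expected number = 0.0450 × 400 = 18.00 ≈ 18.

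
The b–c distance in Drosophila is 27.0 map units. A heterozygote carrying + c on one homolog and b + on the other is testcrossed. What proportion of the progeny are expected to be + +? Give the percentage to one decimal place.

A map distance of 27.0 map units corresponds to a recombination frequency of 0.270.
The F1 is + c / b +, so + + is a recombinant gamete class with expected frequency r/2 = 0.270/2 = 0.1350.
That is 0.1350 = 13.5% of the progeny.

13.5%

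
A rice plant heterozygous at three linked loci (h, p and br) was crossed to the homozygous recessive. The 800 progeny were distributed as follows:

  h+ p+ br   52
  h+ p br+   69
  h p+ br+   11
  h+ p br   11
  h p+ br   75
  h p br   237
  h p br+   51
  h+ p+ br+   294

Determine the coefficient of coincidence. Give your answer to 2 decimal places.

0.85

The two most frequent reciprocal classes, h p br and h+ p+ br+, are the parental types, so the F1 was h p br / h+ p+ br+.
The two rarest classes, h+ p br and h p+ br+, are the double crossovers. Comparing them with the parentals, only the h allele has switched, so h is the middle locus and the order is br – h – p.
br–h: (103 + 22)/800 = 0.1562; h–p: (144 + 22)/800 = 0.2075.
Expected DCO frequency = 0.1562 × 0.2075 ≈ 0.03241; observed = 22/800 ≈ 0.02750.
Coefficient of coincidence = 0.02750/0.03241 ≈ 0.85.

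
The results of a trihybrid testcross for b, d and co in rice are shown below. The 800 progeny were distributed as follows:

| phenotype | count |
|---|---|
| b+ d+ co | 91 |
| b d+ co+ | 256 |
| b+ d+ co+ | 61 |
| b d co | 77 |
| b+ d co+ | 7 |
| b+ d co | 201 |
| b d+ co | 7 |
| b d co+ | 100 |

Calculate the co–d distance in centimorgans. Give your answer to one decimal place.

25.6 centimorgans

The two most frequent reciprocal classes, b+ d co and b d+ co+, are the parental types, so the F1 was b+ d co / b d+ co+.
The two rarest classes, b+ d co+ and b d+ co, are the double crossovers. Comparing them with the parentals, only the co allele has switched, so co is the middle locus and the order is b – co – d.
Crossovers in the co–d interval produce the single-crossover classes b+ d+ co and b d co+ (91 + 100 = 191) plus the double crossovers (14).
RF(co–d) = (191 + 14) / 800 = 205/800 = 0.2562 → 25.6 centimorgans.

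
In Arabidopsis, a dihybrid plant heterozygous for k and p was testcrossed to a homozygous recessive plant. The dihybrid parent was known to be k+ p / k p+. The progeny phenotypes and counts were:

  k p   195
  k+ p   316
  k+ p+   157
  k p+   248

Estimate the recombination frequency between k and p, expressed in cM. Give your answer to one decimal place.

38.4 cM

The recombinant classes are k+ p+ and k p: 157 + 195 = 352.
Recombination frequency = 352/916 = 0.3843 ≈ 38.4%, i.e. 38.4 cM.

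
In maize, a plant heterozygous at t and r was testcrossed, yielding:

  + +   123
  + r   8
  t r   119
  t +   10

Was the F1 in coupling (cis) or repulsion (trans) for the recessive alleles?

The two most frequent classes are + + (123) and t r (119); these are the parental (non-recombinant) types.
So the F1 carried + + on one chromosome and t r on the other — the recessive alleles are on the same chromosome (cis / coupling).

cis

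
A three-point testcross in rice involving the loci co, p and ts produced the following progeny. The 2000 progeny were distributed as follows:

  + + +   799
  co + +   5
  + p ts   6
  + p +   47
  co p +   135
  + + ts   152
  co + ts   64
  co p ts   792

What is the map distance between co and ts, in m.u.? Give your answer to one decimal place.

The two most frequent reciprocal classes, + + + and co p ts, are the parental types, so the F1 was + + + / co p ts.
The two rarest classes, co + + and + p ts, are the double crossovers. Comparing them with the parentals, only the co allele has switched, so co is the middle locus and the order is p – co – ts.
Crossovers in the co–ts interval produce the single-crossover classes + + ts and co p + (152 + 135 = 287) plus the double crossovers (11).
RF(co–ts) = (287 + 11) / 2000 = 298/2000 = 0.1490 → 14.9 m.u.

14.9 m.u.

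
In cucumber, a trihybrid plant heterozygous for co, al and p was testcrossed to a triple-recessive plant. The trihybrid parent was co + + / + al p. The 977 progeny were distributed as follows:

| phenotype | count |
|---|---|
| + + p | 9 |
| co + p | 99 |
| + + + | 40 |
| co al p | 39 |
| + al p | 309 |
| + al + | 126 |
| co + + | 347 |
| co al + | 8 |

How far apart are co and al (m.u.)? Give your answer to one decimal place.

The two rarest classes, co al + and + + p, are the double crossovers. Comparing them with the parentals, only the al allele has switched, so al is the middle locus and the order is p – al – co.
Crossovers in the al–co interval produce the single-crossover classes + + + and co al p (40 + 39 = 79) plus the double crossovers (17).
RF(al–co) = (79 + 17) / 977 = 96/977 = 0.0983 → 9.8 m.u.

9.8 m.u.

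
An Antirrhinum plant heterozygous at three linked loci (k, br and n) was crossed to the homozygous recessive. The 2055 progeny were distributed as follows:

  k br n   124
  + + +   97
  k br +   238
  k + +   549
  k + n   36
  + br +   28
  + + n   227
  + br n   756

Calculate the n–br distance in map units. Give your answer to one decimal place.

25.7 map units

The two most frequent reciprocal classes, k + + and + br n, are the parental types, so the F1 was k + + / + br n.
The two rarest classes, k + n and + br +, are the double crossovers. Comparing them with the parentals, only the n allele has switched, so n is the middle locus and the order is br – n – k.
Crossovers in the br–n interval produce the single-crossover classes k br + and + + n (238 + 227 = 465) plus the double crossovers (64).
RF(br–n) = (465 + 64) / 2055 = 529/2055 = 0.2574 → 25.7 map units.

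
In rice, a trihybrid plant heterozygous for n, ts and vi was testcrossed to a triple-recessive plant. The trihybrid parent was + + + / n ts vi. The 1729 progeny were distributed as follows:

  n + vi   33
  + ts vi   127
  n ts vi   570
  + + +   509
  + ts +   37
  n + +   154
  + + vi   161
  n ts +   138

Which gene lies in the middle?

The two rarest classes, + ts + and n + vi, are the double crossovers. Comparing them with the parentals, only the ts allele has switched, so ts is the middle locus and the order is n – ts – vi.

ts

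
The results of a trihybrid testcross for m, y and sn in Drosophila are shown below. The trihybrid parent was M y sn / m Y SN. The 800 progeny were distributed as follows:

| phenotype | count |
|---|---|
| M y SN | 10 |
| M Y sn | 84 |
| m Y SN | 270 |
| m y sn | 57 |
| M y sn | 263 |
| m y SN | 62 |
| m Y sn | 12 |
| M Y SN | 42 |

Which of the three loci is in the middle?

The two rarest classes, M y SN and m Y sn, are the double crossovers. Comparing them with the parentals, only the sn allele has switched, so sn is the middle locus and the order is m – sn – y.

sn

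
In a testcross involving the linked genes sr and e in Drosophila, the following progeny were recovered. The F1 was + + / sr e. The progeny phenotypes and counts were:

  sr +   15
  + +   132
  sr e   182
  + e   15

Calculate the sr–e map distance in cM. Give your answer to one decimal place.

8.7 cM

The recombinant classes are + e and sr +: 15 + 15 = 30.
Recombination frequency = 30/344 = 0.0872 ≈ 8.7%, i.e. 8.7 cM.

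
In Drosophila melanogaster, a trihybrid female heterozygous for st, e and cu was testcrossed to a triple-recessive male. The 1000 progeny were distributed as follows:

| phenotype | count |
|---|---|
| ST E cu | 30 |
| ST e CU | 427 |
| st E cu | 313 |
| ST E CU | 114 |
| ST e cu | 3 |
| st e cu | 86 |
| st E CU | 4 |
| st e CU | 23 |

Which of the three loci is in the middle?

The two most frequent reciprocal classes, ST e CU and st E cu, are the parental types, so the F1 was ST e CU / st E cu.
The two rarest classes, ST e cu and st E CU, are the double crossovers. Comparing them with the parentals, only the cu allele has switched, so cu is the middle locus and the order is st – cu – e.

cu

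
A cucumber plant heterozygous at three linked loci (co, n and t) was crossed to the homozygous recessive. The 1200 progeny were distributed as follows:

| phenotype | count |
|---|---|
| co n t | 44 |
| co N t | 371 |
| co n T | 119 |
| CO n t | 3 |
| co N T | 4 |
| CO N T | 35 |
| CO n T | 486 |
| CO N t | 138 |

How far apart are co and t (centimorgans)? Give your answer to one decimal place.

22.0 centimorgans

The two most frequent reciprocal classes, co N t and CO n T, are the parental types, so the F1 was co N t / CO n T.
The two rarest classes, co N T and CO n t, are the double crossovers. Comparing them with the parentals, only the t allele has switched, so t is the middle locus and the order is co – t – n.
Crossovers in the co–t interval produce the single-crossover classes CO N t and co n T (138 + 119 = 257) plus the double crossovers (7).
RF(co–t) = (257 + 7) / 1200 = 264/1200 = 0.2200 → 22.0 centimorgans.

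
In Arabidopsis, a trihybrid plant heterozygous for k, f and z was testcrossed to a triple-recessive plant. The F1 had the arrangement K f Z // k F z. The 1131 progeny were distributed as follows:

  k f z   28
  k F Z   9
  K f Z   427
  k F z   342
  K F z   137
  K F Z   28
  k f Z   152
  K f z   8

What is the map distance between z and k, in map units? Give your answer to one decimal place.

The two rarest classes, K f z and k F Z, are the double crossovers. Comparing them with the parentals, only the z allele has switched, so z is the middle locus and the order is f – z – k.
Crossovers in the z–k interval produce the single-crossover classes k f Z and K F z (152 + 137 = 289) plus the double crossovers (17).
RF(z–k) = (289 + 17) / 1131 = 306/1131 = 0.2706 → 27.1 map units.

27.1 map units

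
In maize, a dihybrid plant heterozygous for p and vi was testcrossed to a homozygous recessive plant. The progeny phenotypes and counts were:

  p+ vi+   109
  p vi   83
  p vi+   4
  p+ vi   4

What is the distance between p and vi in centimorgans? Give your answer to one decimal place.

4.0 centimorgans

The two most frequent classes, p+ vi+ (109) and p vi (83), are the parental types, so the F1 was p+ vi+ / p vi.
The recombinant classes are p+ vi and p vi+: 4 + 4 = 8.
Recombination frequency = 8/200 = 0.0400 ≈ 4.0%, i.e. 4.0 centimorgans.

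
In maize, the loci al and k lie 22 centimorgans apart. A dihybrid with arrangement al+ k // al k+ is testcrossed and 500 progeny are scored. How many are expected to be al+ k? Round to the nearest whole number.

A map distance of 22 centimorgans corresponds to a recombination frequency of 0.220.
The F1 is al+ k / al k+, so al+ k is a parental gamete class with expected frequency (1 − r)/2 = 0.780/2 = 0.3900.
Expected number = 0.3900 × 500 = 195.00 ≈ 195.

195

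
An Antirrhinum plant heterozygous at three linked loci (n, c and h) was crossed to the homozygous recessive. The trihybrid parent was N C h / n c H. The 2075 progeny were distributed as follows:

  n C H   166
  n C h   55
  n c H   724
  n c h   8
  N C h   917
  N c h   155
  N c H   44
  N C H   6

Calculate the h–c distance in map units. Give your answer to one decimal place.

16.1 map units

The two rarest classes, N C H and n c h, are the double crossovers. Comparing them with the parentals, only the h allele has switched, so h is the middle locus and the order is c – h – n.
Crossovers in the c–h interval produce the single-crossover classes N c h and n C H (155 + 166 = 321) plus the double crossovers (14).
RF(c–h) = (321 + 14) / 2075 = 335/2075 = 0.1614 → 16.1 map units.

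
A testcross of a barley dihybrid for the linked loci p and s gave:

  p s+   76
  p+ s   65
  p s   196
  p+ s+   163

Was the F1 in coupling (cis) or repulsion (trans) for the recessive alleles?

The two most frequent classes are p+ s+ (163) and p s (196); these are the parental (non-recombinant) types.
So the F1 carried p+ s+ on one chromosome and p s on the other — the recessive alleles are on the same chromosome (cis / coupling).

cis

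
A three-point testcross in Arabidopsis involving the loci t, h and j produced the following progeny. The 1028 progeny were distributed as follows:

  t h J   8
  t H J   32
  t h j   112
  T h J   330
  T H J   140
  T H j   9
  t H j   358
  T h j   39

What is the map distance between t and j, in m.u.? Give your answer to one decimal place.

The two most frequent reciprocal classes, t H j and T h J, are the parental types, so the F1 was t H j / T h J.
The two rarest classes, T H j and t h J, are the double crossovers. Comparing them with the parentals, only the t allele has switched, so t is the middle locus and the order is h – t – j.
Crossovers in the t–j interval produce the single-crossover classes t H J and T h j (32 + 39 = 71) plus the double crossovers (17).
RF(t–j) = (71 + 17) / 1028 = 88/1028 = 0.0856 → 8.6 m.u.

8.6 m.u.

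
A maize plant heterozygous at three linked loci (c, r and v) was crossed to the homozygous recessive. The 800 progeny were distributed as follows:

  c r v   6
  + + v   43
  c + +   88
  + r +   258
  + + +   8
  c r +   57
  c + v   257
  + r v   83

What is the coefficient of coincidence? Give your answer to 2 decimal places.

0.53

The two most frequent reciprocal classes, c + v and + r +, are the parental types, so the F1 was c + v / + r +.
The two rarest classes, c r v and + + +, are the double crossovers. Comparing them with the parentals, only the r allele has switched, so r is the middle locus and the order is v – r – c.
v–r: (171 + 14)/800 = 0.2313; r–c: (100 + 14)/800 = 0.1425.
Expected DCO frequency = 0.2313 × 0.1425 ≈ 0.03296; observed = 14/800 ≈ 0.01750.
Coefficient of coincidence = 0.01750/0.03296 ≈ 0.53.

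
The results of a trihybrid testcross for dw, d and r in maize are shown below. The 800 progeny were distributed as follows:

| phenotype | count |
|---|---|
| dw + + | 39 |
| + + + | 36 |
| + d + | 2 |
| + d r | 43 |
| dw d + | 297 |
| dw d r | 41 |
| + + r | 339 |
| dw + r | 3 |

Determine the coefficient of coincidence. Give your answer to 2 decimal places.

0.56

The two most frequent reciprocal classes, + + r and dw d +, are the parental types, so the F1 was + + r / dw d +.
The two rarest classes, dw + r and + d +, are the double crossovers. Comparing them with the parentals, only the dw allele has switched, so dw is the middle locus and the order is r – dw – d.
r–dw: (77 + 5)/800 = 0.1025; dw–d: (82 + 5)/800 = 0.1087.
Expected DCO frequency = 0.1025 × 0.1087 ≈ 0.01114; observed = 5/800 ≈ 0.00625.
Coefficient of coincidence = 0.00625/0.01114 ≈ 0.56.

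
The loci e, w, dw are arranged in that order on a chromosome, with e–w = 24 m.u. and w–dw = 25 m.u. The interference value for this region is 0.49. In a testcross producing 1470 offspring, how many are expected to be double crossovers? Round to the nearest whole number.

45

Map distances give recombination frequencies of 0.240 and 0.250 for the two intervals.
With interference 0.49 (so coincidence = 0.51), expected double-crossover frequency = 0.240 × 0.250 × 0.51 = 0.03060.
Expected number = 0.03060 × 1470 = 44.98 ≈ 45.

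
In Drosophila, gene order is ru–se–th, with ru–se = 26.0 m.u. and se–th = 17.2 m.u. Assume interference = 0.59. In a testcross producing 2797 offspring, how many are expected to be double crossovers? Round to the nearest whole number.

51

Map distances give recombination frequencies of 0.260 and 0.172 for the two intervals.
With interference 0.59 (so coincidence = 0.41), expected double-crossover frequency = 0.260 × 0.172 × 0.41 = 0.01834.
Expected number = 0.01834 × 2797 = 51.28 ≈ 51.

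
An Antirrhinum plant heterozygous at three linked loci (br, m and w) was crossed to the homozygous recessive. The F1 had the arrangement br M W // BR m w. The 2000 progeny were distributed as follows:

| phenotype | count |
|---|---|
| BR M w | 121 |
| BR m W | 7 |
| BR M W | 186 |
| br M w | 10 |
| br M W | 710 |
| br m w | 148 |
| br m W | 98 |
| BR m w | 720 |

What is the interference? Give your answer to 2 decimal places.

The two rarest classes, br M w and BR m W, are the double crossovers. Comparing them with the parentals, only the w allele has switched, so w is the middle locus and the order is m – w – br.
m–w: (219 + 17)/2000 = 0.1180; w–br: (334 + 17)/2000 = 0.1755.
Expected DCO frequency = 0.1180 × 0.1755 ≈ 0.02071; observed = 17/2000 ≈ 0.00850.
Coefficient of coincidence = 0.00850/0.02071 ≈ 0.41; interference = 1 − 0.41 = 0.59.

0.59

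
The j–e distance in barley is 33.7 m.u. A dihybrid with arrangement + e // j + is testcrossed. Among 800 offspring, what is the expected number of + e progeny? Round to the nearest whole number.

A map distance of 33.7 m.u. corresponds to a recombination frequency of 0.337.
The F1 is + e / j +, so + e is a parental gamete class with expected frequency (1 − r)/2 = 0.663/2 = 0.3315.
Expected number = 0.3315 × 800 = 265.20 ≈ 265.

265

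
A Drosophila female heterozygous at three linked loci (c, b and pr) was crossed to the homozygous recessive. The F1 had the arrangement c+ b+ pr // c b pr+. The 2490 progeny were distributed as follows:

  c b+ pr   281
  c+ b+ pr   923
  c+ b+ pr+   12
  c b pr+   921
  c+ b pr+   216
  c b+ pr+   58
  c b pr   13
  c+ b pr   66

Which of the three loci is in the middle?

The two rarest classes, c+ b+ pr+ and c b pr, are the double crossovers. Comparing them with the parentals, only the pr allele has switched, so pr is the middle locus and the order is c – pr – b.

pr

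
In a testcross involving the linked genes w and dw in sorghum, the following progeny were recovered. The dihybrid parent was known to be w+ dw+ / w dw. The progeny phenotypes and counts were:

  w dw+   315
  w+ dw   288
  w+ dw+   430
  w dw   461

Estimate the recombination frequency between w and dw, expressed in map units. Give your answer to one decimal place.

The recombinant classes are w+ dw and w dw+: 288 + 315 = 603.
Recombination frequency = 603/1494 = 0.4036 ≈ 40.4%, i.e. 40.4 map units.

40.4 map units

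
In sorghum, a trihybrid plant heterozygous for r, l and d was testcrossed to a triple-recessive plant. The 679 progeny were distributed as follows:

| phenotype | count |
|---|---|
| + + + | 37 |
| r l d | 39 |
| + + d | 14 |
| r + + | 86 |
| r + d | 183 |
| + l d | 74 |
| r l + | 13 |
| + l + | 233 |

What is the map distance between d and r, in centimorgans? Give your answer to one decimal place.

The two most frequent reciprocal classes, r + d and + l +, are the parental types, so the F1 was r + d / + l +.
The two rarest classes, + + d and r l +, are the double crossovers. Comparing them with the parentals, only the r allele has switched, so r is the middle locus and the order is d – r – l.
Crossovers in the d–r interval produce the single-crossover classes r + + and + l d (86 + 74 = 160) plus the double crossovers (27).
RF(d–r) = (160 + 27) / 679 = 187/679 = 0.2754 → 27.5 centimorgans.

27.5 centimorgans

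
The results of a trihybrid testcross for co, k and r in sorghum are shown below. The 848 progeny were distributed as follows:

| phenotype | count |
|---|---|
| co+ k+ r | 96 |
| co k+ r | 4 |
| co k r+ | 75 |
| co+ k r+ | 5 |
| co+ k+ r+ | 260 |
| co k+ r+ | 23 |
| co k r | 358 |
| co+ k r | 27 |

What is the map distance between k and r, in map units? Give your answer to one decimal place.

The two most frequent reciprocal classes, co k r and co+ k+ r+, are the parental types, so the F1 was co k r / co+ k+ r+.
The two rarest classes, co k+ r and co+ k r+, are the double crossovers. Comparing them with the parentals, only the k allele has switched, so k is the middle locus and the order is co – k – r.
Crossovers in the k–r interval produce the single-crossover classes co k r+ and co+ k+ r (75 + 96 = 171) plus the double crossovers (9).
RF(k–r) = (171 + 9) / 848 = 180/848 = 0.2123 → 21.2 map units.

21.2 map units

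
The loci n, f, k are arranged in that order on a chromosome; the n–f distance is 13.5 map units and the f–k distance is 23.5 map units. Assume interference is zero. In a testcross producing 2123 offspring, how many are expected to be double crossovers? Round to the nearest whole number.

Map distances give recombination frequencies of 0.135 and 0.235 for the two intervals.
With no interference, expected double-crossover frequency = 0.135 × 0.235 = 0.03173.
Expected number = 0.03173 × 2123 = 67.35 ≈ 67.

67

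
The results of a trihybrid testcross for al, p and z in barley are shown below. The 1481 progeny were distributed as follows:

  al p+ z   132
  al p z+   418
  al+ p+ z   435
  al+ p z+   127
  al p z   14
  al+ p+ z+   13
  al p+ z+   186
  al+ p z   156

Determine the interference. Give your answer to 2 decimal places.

The two most frequent reciprocal classes, al+ p+ z and al p z+, are the parental types, so the F1 was al+ p+ z / al p z+.
The two rarest classes, al+ p+ z+ and al p z, are the double crossovers. Comparing them with the parentals, only the z allele has switched, so z is the middle locus and the order is al – z – p.
al–z: (259 + 27)/1481 = 0.1931; z–p: (342 + 27)/1481 = 0.2492.
Expected DCO frequency = 0.1931 × 0.2492 ≈ 0.04812; observed = 27/1481 ≈ 0.01823.
Coefficient of coincidence = 0.01823/0.04812 ≈ 0.38; interference = 1 − 0.38 = 0.62.

0.62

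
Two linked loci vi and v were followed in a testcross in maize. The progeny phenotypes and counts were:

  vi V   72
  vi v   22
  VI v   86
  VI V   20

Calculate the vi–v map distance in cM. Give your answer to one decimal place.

21.0 cM

The two most frequent classes, VI v (86) and vi V (72), are the parental types, so the F1 was VI v / vi V.
The recombinant classes are VI V and vi v: 20 + 22 = 42.
Recombination frequency = 42/200 = 0.2100 ≈ 21.0%, i.e. 21.0 cM.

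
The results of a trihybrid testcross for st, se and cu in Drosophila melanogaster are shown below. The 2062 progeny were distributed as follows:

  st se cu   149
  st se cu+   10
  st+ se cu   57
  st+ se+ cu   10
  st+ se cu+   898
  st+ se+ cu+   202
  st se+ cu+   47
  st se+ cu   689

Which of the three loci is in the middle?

st

The two most frequent reciprocal classes, st se+ cu and st+ se cu+, are the parental types, so the F1 was st se+ cu / st+ se cu+.
The two rarest classes, st+ se+ cu and st se cu+, are the double crossovers. Comparing them with the parentals, only the st allele has switched, so st is the middle locus and the order is cu – st – se.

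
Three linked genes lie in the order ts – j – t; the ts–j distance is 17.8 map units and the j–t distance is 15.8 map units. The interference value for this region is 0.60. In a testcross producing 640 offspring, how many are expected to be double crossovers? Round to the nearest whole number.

Map distances give recombination frequencies of 0.178 and 0.158 for the two intervals.
With interference 0.60 (so coincidence = 0.40), expected double-crossover frequency = 0.178 × 0.158 × 0.40 = 0.01125.
Expected number = 0.01125 × 640 = 7.20 ≈ 7.

7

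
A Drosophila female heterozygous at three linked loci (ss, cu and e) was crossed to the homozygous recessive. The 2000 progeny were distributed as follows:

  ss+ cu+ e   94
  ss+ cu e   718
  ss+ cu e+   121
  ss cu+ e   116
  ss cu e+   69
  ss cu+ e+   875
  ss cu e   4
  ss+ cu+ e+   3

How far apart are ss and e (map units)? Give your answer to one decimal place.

The two most frequent reciprocal classes, ss cu+ e+ and ss+ cu e, are the parental types, so the F1 was ss cu+ e+ / ss+ cu e.
The two rarest classes, ss+ cu+ e+ and ss cu e, are the double crossovers. Comparing them with the parentals, only the ss allele has switched, so ss is the middle locus and the order is cu – ss – e.
Crossovers in the ss–e interval produce the single-crossover classes ss cu+ e and ss+ cu e+ (116 + 121 = 237) plus the double crossovers (7).
RF(ss–e) = (237 + 7) / 2000 = 244/2000 = 0.1220 → 12.2 map units.

12.2 map units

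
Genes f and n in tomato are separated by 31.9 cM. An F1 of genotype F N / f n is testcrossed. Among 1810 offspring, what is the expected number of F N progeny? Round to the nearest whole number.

616

A map distance of 31.9 cM corresponds to a recombination frequency of 0.319.
The F1 is F N / f n, so F N is a parental gamete class with expected frequency (1 − r)/2 = 0.681/2 = 0.3405.
Expected number = 0.3405 × 1810 = 616.31 ≈ 616.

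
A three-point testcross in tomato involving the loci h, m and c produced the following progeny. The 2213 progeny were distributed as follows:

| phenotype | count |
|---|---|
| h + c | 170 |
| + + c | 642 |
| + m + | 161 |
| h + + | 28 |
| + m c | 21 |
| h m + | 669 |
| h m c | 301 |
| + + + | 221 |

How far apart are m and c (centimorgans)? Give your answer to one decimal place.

25.8 centimorgans

The two most frequent reciprocal classes, h m + and + + c, are the parental types, so the F1 was h m + / + + c.
The two rarest classes, h + + and + m c, are the double crossovers. Comparing them with the parentals, only the m allele has switched, so m is the middle locus and the order is c – m – h.
Crossovers in the c–m interval produce the single-crossover classes h m c and + + + (301 + 221 = 522) plus the double crossovers (49).
RF(c–m) = (522 + 49) / 2213 = 571/2213 = 0.2580 → 25.8 centimorgans.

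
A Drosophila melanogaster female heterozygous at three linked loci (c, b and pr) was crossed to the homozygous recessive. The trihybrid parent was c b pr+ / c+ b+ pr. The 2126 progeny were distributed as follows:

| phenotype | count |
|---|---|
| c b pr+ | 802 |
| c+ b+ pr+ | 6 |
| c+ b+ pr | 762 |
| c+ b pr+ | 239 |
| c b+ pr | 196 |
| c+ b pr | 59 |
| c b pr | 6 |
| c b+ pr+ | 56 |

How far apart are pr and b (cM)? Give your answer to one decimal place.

The two rarest classes, c b pr and c+ b+ pr+, are the double crossovers. Comparing them with the parentals, only the pr allele has switched, so pr is the middle locus and the order is b – pr – c.
Crossovers in the b–pr interval produce the single-crossover classes c b+ pr+ and c+ b pr (56 + 59 = 115) plus the double crossovers (12).
RF(b–pr) = (115 + 12) / 2126 = 127/2126 = 0.0597 → 6.0 cM.

6.0 cM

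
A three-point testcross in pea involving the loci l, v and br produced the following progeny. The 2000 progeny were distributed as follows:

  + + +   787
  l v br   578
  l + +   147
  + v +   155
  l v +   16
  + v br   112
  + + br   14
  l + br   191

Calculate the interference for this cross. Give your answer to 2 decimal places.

0.45

The two most frequent reciprocal classes, l v br and + + +, are the parental types, so the F1 was l v br / + + +.
The two rarest classes, l v + and + + br, are the double crossovers. Comparing them with the parentals, only the br allele has switched, so br is the middle locus and the order is v – br – l.
v–br: (346 + 30)/2000 = 0.1880; br–l: (259 + 30)/2000 = 0.1445.
Expected DCO frequency = 0.1880 × 0.1445 ≈ 0.02717; observed = 30/2000 ≈ 0.01500.
Coefficient of coincidence = 0.01500/0.02717 ≈ 0.55; interference = 1 − 0.55 = 0.45.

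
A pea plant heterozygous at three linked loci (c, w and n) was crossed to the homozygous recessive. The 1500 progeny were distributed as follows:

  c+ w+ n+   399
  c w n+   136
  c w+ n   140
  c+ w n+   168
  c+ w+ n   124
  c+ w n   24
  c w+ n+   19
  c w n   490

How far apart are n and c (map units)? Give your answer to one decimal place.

20.2 map units

The two most frequent reciprocal classes, c w n and c+ w+ n+, are the parental types, so the F1 was c w n / c+ w+ n+.
The two rarest classes, c+ w n and c w+ n+, are the double crossovers. Comparing them with the parentals, only the c allele has switched, so c is the middle locus and the order is w – c – n.
Crossovers in the c–n interval produce the single-crossover classes c w n+ and c+ w+ n (136 + 124 = 260) plus the double crossovers (43).
RF(c–n) = (260 + 43) / 1500 = 303/1500 = 0.2020 → 20.2 map units.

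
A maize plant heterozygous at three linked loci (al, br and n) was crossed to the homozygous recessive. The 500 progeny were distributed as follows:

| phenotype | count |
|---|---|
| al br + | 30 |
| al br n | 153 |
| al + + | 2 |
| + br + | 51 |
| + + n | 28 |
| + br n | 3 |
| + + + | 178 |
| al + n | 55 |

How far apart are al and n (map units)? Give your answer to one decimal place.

The two most frequent reciprocal classes, al br n and + + +, are the parental types, so the F1 was al br n / + + +.
The two rarest classes, + br n and al + +, are the double crossovers. Comparing them with the parentals, only the al allele has switched, so al is the middle locus and the order is br – al – n.
Crossovers in the al–n interval produce the single-crossover classes al br + and + + n (30 + 28 = 58) plus the double crossovers (5).
RF(al–n) = (58 + 5) / 500 = 63/500 = 0.1260 → 12.6 map units.

12.6 map units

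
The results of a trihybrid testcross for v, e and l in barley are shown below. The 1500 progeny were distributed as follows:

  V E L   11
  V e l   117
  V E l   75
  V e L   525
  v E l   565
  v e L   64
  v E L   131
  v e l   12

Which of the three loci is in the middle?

e

The two most frequent reciprocal classes, v E l and V e L, are the parental types, so the F1 was v E l / V e L.
The two rarest classes, v e l and V E L, are the double crossovers. Comparing them with the parentals, only the e allele has switched, so e is the middle locus and the order is l – e – v.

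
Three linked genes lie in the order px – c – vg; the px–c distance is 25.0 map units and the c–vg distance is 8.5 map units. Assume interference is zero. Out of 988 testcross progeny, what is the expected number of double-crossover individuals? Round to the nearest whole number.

21

Map distances give recombination frequencies of 0.250 and 0.085 for the two intervals.
With no interference, expected double-crossover frequency = 0.250 × 0.085 = 0.02125.
Expected number = 0.02125 × 988 = 21.00 ≈ 21.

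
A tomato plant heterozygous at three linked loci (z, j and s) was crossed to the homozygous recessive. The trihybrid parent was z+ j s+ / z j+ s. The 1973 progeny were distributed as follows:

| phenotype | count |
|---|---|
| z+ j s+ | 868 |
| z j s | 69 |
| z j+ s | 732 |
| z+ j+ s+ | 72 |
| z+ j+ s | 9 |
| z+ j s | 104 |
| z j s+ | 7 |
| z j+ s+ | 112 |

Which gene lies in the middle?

The two rarest classes, z j s+ and z+ j+ s, are the double crossovers. Comparing them with the parentals, only the z allele has switched, so z is the middle locus and the order is s – z – j.

z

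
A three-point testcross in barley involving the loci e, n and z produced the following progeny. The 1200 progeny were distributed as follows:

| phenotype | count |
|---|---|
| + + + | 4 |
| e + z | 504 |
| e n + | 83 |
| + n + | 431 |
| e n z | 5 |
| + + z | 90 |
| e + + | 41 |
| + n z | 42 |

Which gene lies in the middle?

n

The two most frequent reciprocal classes, + n + and e + z, are the parental types, so the F1 was + n + / e + z.
The two rarest classes, + + + and e n z, are the double crossovers. Comparing them with the parentals, only the n allele has switched, so n is the middle locus and the order is z – n – e.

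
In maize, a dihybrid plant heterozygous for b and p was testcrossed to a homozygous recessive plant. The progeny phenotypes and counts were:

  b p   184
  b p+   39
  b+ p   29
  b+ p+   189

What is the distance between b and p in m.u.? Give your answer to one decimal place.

15.4 m.u.

The two most frequent classes, b+ p+ (189) and b p (184), are the parental types, so the F1 was b+ p+ / b p.
The recombinant classes are b+ p and b p+: 29 + 39 = 68.
Recombination frequency = 68/441 = 0.1542 ≈ 15.4%, i.e. 15.4 m.u.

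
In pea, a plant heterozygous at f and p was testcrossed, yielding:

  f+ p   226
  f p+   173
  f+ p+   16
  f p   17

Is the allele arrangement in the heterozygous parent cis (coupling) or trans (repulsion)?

The two most frequent classes are f+ p (226) and f p+ (173); these are the parental (non-recombinant) types.
So the F1 carried f+ p on one chromosome and f p+ on the other — the recessive alleles are on opposite chromosomes (trans / repulsion).

trans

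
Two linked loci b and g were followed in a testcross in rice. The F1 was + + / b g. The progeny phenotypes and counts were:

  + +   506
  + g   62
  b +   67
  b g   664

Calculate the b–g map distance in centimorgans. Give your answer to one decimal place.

9.9 centimorgans

The recombinant classes are + g and b +: 62 + 67 = 129.
Recombination frequency = 129/1299 = 0.0993 ≈ 9.9%, i.e. 9.9 centimorgans.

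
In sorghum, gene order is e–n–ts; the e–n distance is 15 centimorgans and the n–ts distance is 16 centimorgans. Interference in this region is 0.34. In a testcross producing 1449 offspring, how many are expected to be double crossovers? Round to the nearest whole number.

Map distances give recombination frequencies of 0.150 and 0.160 for the two intervals.
With interference 0.34 (so coincidence = 0.66), expected double-crossover frequency = 0.150 × 0.160 × 0.66 = 0.01584.
Expected number = 0.01584 × 1449 = 22.95 ≈ 23.

23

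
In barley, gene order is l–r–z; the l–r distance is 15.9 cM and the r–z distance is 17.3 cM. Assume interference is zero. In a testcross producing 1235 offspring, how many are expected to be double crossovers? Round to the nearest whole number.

Map distances give recombination frequencies of 0.159 and 0.173 for the two intervals.
With no interference, expected double-crossover frequency = 0.159 × 0.173 = 0.02751.
Expected number = 0.02751 × 1235 = 33.97 ≈ 34.

34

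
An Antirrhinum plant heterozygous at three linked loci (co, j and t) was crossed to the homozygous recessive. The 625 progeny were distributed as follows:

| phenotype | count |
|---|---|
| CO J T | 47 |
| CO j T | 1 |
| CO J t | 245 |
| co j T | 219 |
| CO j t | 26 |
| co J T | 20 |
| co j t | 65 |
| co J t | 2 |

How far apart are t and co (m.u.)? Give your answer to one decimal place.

The two most frequent reciprocal classes, CO J t and co j T, are the parental types, so the F1 was CO J t / co j T.
The two rarest classes, co J t and CO j T, are the double crossovers. Comparing them with the parentals, only the co allele has switched, so co is the middle locus and the order is t – co – j.
Crossovers in the t–co interval produce the single-crossover classes CO J T and co j t (47 + 65 = 112) plus the double crossovers (3).
RF(t–co) = (112 + 3) / 625 = 115/625 = 0.1840 → 18.4 m.u.

18.4 m.u.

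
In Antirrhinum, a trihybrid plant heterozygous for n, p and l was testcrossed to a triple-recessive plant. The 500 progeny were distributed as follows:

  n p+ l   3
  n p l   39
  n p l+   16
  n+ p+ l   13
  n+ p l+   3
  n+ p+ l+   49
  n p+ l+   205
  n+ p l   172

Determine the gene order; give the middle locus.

l

The two most frequent reciprocal classes, n p+ l+ and n+ p l, are the parental types, so the F1 was n p+ l+ / n+ p l.
The two rarest classes, n p+ l and n+ p l+, are the double crossovers. Comparing them with the parentals, only the l allele has switched, so l is the middle locus and the order is n – l – p.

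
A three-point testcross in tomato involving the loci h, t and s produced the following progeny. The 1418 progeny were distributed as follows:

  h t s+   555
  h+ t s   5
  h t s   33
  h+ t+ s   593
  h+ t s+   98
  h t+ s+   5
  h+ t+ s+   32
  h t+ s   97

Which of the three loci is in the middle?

The two most frequent reciprocal classes, h t s+ and h+ t+ s, are the parental types, so the F1 was h t s+ / h+ t+ s.
The two rarest classes, h t+ s+ and h+ t s, are the double crossovers. Comparing them with the parentals, only the t allele has switched, so t is the middle locus and the order is h – t – s.

t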